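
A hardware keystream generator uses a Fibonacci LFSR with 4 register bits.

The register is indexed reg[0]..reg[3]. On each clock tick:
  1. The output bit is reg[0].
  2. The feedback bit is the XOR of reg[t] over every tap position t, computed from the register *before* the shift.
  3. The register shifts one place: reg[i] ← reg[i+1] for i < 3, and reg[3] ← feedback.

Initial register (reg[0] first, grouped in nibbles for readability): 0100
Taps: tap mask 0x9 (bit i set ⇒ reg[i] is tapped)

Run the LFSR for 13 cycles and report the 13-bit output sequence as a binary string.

0100011110101

step | reg (before) | out | fb
   0 | 0100 | 0 | 0
   1 | 1000 | 1 | 1
   2 | 0001 | 0 | 1
   3 | 0011 | 0 | 1
   4 | 0111 | 0 | 1
   5 | 1111 | 1 | 0
   6 | 1110 | 1 | 1
   7 | 1101 | 1 | 0
   8 | 1010 | 1 | 1
   9 | 0101 | 0 | 1
  10 | 1011 | 1 | 0
  11 | 0110 | 0 | 0
  12 | 1100 | 1 | 1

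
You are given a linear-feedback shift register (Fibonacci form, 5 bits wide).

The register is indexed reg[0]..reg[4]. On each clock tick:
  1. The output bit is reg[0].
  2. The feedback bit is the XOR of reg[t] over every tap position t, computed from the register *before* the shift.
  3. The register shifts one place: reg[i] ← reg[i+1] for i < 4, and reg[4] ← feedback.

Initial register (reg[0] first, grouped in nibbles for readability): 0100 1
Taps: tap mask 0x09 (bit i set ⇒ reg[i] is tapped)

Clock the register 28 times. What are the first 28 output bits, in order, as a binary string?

tick  register→output (feedback)
  0  01001→0 (0)
  1  10010→1 (0)
  2  00100→0 (0)
  3  01000→0 (0)
  4  10000→1 (1)
  5  00001→0 (0)
  6  00010→0 (1)
  7  00101→0 (0)
  8  01010→0 (1)
  9  10101→1 (1)
 10  01011→0 (1)
 11  10111→1 (0)
 12  01110→0 (1)
 13  11101→1 (1)
 14  11011→1 (0)
 15  10110→1 (0)
 16  01100→0 (0)
 17  11000→1 (1)
 18  10001→1 (1)
 19  00011→0 (1)
 20  00111→0 (1)
 21  01111→0 (1)
 22  11111→1 (0)
 23  11110→1 (0)
 24  11100→1 (1)
 25  11001→1 (1)
 26  10011→1 (0)
 27  00110→0 (1)

0100100001010111011000111110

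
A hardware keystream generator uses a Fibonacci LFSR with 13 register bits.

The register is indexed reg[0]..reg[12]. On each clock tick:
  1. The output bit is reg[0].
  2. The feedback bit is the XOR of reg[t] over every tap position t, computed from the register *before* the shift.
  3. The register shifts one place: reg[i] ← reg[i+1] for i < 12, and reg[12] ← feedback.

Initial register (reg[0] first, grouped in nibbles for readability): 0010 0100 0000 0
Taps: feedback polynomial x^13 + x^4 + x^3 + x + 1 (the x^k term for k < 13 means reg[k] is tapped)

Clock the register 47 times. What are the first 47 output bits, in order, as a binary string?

step | reg (before) | out | fb
   0 | 0010010000000 | 0 | 0
   1 | 0100100000000 | 0 | 0
   2 | 1001000000000 | 1 | 0
   3 | 0010000000000 | 0 | 0
   4 | 0100000000000 | 0 | 1
   5 | 1000000000001 | 1 | 1
   6 | 0000000000011 | 0 | 0
   7 | 0000000000110 | 0 | 0
   8 | 0000000001100 | 0 | 0
   9 | 0000000011000 | 0 | 0
  10 | 0000000110000 | 0 | 0
  11 | 0000001100000 | 0 | 0
  12 | 0000011000000 | 0 | 0
  13 | 0000110000000 | 0 | 1
  14 | 0001100000001 | 0 | 0
  15 | 0011000000010 | 0 | 1
  16 | 0110000000101 | 0 | 1
  17 | 1100000001011 | 1 | 0
  18 | 1000000010110 | 1 | 1
  19 | 0000000101101 | 0 | 0
  20 | 0000001011010 | 0 | 0
  21 | 0000010110100 | 0 | 0
  22 | 0000101101000 | 0 | 1
  23 | 0001011010001 | 0 | 1
  24 | 0010110100011 | 0 | 1
  25 | 0101101000111 | 0 | 1
  26 | 1011010001111 | 1 | 0
  27 | 0110100011110 | 0 | 0
  28 | 1101000111100 | 1 | 1
  29 | 1010001111001 | 1 | 1
  30 | 0100011110011 | 0 | 1
  31 | 1000111100111 | 1 | 0
  32 | 0001111001110 | 0 | 0
  33 | 0011110011100 | 0 | 0
  34 | 0111100111000 | 0 | 1
  35 | 1111001110001 | 1 | 1
  36 | 1110011100011 | 1 | 0
  37 | 1100111000110 | 1 | 1
  38 | 1001110001101 | 1 | 1
  39 | 0011100011011 | 0 | 0
  40 | 0111000110110 | 0 | 0
  41 | 1110001101100 | 1 | 0
  42 | 1100011011000 | 1 | 0
  43 | 1000110110000 | 1 | 0
  44 | 0001101100000 | 0 | 0
  45 | 0011011000000 | 0 | 1
  46 | 0110110000001 | 0 | 0

00100100000000000110000000101101000111100111000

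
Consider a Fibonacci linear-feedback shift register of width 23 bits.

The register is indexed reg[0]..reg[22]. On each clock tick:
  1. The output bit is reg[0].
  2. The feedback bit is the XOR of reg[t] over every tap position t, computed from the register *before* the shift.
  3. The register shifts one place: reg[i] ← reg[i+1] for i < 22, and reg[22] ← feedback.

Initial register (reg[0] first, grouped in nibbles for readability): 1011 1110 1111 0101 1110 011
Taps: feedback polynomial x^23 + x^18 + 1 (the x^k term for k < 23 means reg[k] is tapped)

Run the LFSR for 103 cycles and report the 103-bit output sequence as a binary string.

tick  register→output (feedback)
  0  10111110111101011110011→1 (0)
  1  01111101111010111100110→0 (0)
  2  11111011110101111001100→1 (1)
  3  11110111101011110011001→1 (0)
  4  11101111010111100110010→1 (0)
  5  11011110101111001100100→1 (1)
  6  10111101011110011001001→1 (1)
  7  01111010111100110010011→0 (1)
  8  11110101111001100100111→1 (1)
  9  11101011110011001001111→1 (1)
 10  11010111100110010011111→1 (0)
 11  10101111001100100111110→1 (0)
 12  01011110011001001111100→0 (1)
 13  10111100110010011111001→1 (0)
 14  01111001100100111110010→0 (1)
 15  11110011001001111100101→1 (1)
 16  11100110010011111001011→1 (1)
 17  11001100100111110010111→1 (0)
 18  10011001001111100101110→1 (1)
 19  00110010011111001011101→0 (1)
 20  01100100111110010111011→0 (1)
 21  11001001111100101110111→1 (0)
 22  10010011111001011101110→1 (1)
 23  00100111110010111011101→0 (1)
 24  01001111100101110111011→0 (1)
 25  10011111001011101110111→1 (0)
 26  00111110010111011101110→0 (0)
 27  01111100101110111011100→0 (1)
 28  11111001011101110111001→1 (0)
 29  11110010111011101110010→1 (0)
 30  11100101110111011100100→1 (1)
 31  11001011101110111001001→1 (1)
 32  10010111011101110010011→1 (0)
 33  00101110111011100100110→0 (0)
 34  01011101110111001001100→0 (0)
 35  10111011101110010011000→1 (0)
 36  01110111011100100110000→0 (1)
 37  11101110111001001100001→1 (1)
 38  11011101110010011000011→1 (1)
 39  10111011100100110000111→1 (1)
 40  01110111001001100001111→0 (0)
 41  11101110010011000011110→1 (0)
 42  11011100100110000111100→1 (0)
 43  10111001001100001111000→1 (0)
 44  01110010011000011110000→0 (1)
 45  11100100110000111100001→1 (1)
 46  11001001100001111000011→1 (1)
 47  10010011000011110000111→1 (1)
 48  00100110000111100001111→0 (0)
 49  01001100001111000011110→0 (1)
 50  10011000011110000111101→1 (0)
 51  00110000111100001111010→0 (1)
 52  01100001111000011110101→0 (1)
 53  11000011110000111101011→1 (1)
 54  10000111100001111010111→1 (0)
 55  00001111000011110101110→0 (0)
 56  00011110000111101011100→0 (1)
 57  00111100001111010111001→0 (1)
 58  01111000011110101110011→0 (1)
 59  11110000111101011100111→1 (1)
 60  11100001111010111001111→1 (1)
 61  11000011110101110011111→1 (0)
 62  10000111101011100111110→1 (0)
 63  00001111010111001111100→0 (1)
 64  00011110101110011111001→0 (1)
 65  00111101011100111110011→0 (1)
 66  01111010111001111100111→0 (0)
 67  11110101110011111001110→1 (1)
 68  11101011100111110011101→1 (0)
 69  11010111001111100111010→1 (0)
 70  10101110011111001110100→1 (0)
 71  01011100111110011101000→0 (0)
 72  10111001111100111010000→1 (0)
 73  01110011111001110100000→0 (0)
 74  11100111110011101000000→1 (1)
 75  11001111100111010000001→1 (1)
 76  10011111001110100000011→1 (1)
 77  00111110011101000000111→0 (0)
 78  01111100111010000001110→0 (0)
 79  11111001110100000011100→1 (0)
 80  11110011101000000111000→1 (0)
 81  11100111010000001110000→1 (0)
 82  11001110100000011100000→1 (1)
 83  10011101000000111000001→1 (1)
 84  00111010000001110000011→0 (0)
 85  01110100000011100000110→0 (0)
 86  11101000000111000001100→1 (1)
 87  11010000001110000011001→1 (0)
 88  10100000011100000110010→1 (0)
 89  01000000111000001100100→0 (0)
 90  10000001110000011001000→1 (1)
 91  00000011100000110010001→0 (1)
 92  00000111000001100100011→0 (0)
 93  00001110000011001000110→0 (0)
 94  00011100000110010001100→0 (0)
 95  00111000001100100011000→0 (1)
 96  01110000011001000110001→0 (1)
 97  11100000110010001100011→1 (1)
 98  11000001100100011000111→1 (1)
 99  10000011001000110001111→1 (1)
100  00000110010001100011111→0 (1)
101  00001100100011000111111→0 (1)
102  00011001000110001111111→0 (1)

1011111011110101111001100100111110010111011101110010011000011110000111101011100111110011101000000111000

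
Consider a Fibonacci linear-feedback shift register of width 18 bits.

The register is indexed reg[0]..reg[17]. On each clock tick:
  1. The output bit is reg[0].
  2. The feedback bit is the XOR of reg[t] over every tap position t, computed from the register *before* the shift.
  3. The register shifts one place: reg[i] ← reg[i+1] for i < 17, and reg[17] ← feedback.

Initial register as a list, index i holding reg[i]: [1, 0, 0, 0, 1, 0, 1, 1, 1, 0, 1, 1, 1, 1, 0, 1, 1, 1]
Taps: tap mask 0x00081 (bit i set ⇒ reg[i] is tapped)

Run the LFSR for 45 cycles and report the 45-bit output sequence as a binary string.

100010111011110111010101010101011101111111101

step | reg (before) | out | fb
   0 | 100010111011110111 | 1 | 0
   1 | 000101110111101110 | 0 | 1
   2 | 001011101111011101 | 0 | 0
   3 | 010111011110111010 | 0 | 1
   4 | 101110111101110101 | 1 | 0
   5 | 011101111011101010 | 0 | 1
   6 | 111011110111010101 | 1 | 0
   7 | 110111101110101010 | 1 | 1
   8 | 101111011101010101 | 1 | 0
   9 | 011110111010101010 | 0 | 1
  10 | 111101110101010101 | 1 | 0
  11 | 111011101010101010 | 1 | 1
  12 | 110111010101010101 | 1 | 0
  13 | 101110101010101010 | 1 | 1
  14 | 011101010101010101 | 0 | 1
  15 | 111010101010101011 | 1 | 1
  16 | 110101010101010111 | 1 | 0
  17 | 101010101010101110 | 1 | 1
  18 | 010101010101011101 | 0 | 1
  19 | 101010101010111011 | 1 | 1
  20 | 010101010101110111 | 0 | 1
  21 | 101010101011101111 | 1 | 1
  22 | 010101010111011111 | 0 | 1
  23 | 101010101110111111 | 1 | 1
  24 | 010101011101111111 | 0 | 1
  25 | 101010111011111111 | 1 | 0
  26 | 010101110111111110 | 0 | 1
  27 | 101011101111111101 | 1 | 1
  28 | 010111011111111011 | 0 | 1
  29 | 101110111111110111 | 1 | 0
  30 | 011101111111101110 | 0 | 1
  31 | 111011111111011101 | 1 | 0
  32 | 110111111110111010 | 1 | 0
  33 | 101111111101110100 | 1 | 0
  34 | 011111111011101000 | 0 | 1
  35 | 111111110111010001 | 1 | 0
  36 | 111111101110100010 | 1 | 1
  37 | 111111011101000101 | 1 | 0
  38 | 111110111010001010 | 1 | 0
  39 | 111101110100010100 | 1 | 0
  40 | 111011101000101000 | 1 | 1
  41 | 110111010001010001 | 1 | 0
  42 | 101110100010100010 | 1 | 1
  43 | 011101000101000101 | 0 | 0
  44 | 111010001010001010 | 1 | 1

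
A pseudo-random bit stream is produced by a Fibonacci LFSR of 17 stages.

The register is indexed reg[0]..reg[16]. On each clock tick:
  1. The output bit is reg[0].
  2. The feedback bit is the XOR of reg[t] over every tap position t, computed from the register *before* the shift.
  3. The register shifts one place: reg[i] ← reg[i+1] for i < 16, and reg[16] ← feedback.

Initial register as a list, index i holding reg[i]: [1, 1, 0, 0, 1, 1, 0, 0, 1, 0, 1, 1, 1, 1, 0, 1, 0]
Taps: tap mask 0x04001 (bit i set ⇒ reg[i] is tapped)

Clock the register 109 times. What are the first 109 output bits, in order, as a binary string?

step | reg (before) | out | fb
   0 | 11001100101111010 | 1 | 1
   1 | 10011001011110101 | 1 | 0
   2 | 00110010111101010 | 0 | 0
   3 | 01100101111010100 | 0 | 1
   4 | 11001011110101001 | 1 | 1
   5 | 10010111101010011 | 1 | 1
   6 | 00101111010100111 | 0 | 1
   7 | 01011110101001111 | 0 | 1
   8 | 10111101010011111 | 1 | 0
   9 | 01111010100111110 | 0 | 1
  10 | 11110101001111101 | 1 | 0
  11 | 11101010011111010 | 1 | 1
  12 | 11010100111110101 | 1 | 0
  13 | 10101001111101010 | 1 | 1
  14 | 01010011111010101 | 0 | 1
  15 | 10100111110101011 | 1 | 1
  16 | 01001111101010111 | 0 | 1
  17 | 10011111010101111 | 1 | 0
  18 | 00111110101011110 | 0 | 1
  19 | 01111101010111101 | 0 | 1
  20 | 11111010101111011 | 1 | 1
  21 | 11110101011110111 | 1 | 0
  22 | 11101010111101110 | 1 | 0
  23 | 11010101111011100 | 1 | 0
  24 | 10101011110111000 | 1 | 1
  25 | 01010111101110001 | 0 | 0
  26 | 10101111011100010 | 1 | 1
  27 | 01011110111000101 | 0 | 1
  28 | 10111101110001011 | 1 | 1
  29 | 01111011100010111 | 0 | 1
  30 | 11110111000101111 | 1 | 0
  31 | 11101110001011110 | 1 | 0
  32 | 11011100010111100 | 1 | 0
  33 | 10111000101111000 | 1 | 1
  34 | 01110001011110001 | 0 | 0
  35 | 11100010111100010 | 1 | 1
  36 | 11000101111000101 | 1 | 0
  37 | 10001011110001010 | 1 | 1
  38 | 00010111100010101 | 0 | 1
  39 | 00101111000101011 | 0 | 0
  40 | 01011110001010110 | 0 | 1
  41 | 10111100010101101 | 1 | 0
  42 | 01111000101011010 | 0 | 0
  43 | 11110001010110100 | 1 | 0
  44 | 11100010101101000 | 1 | 1
  45 | 11000101011010001 | 1 | 1
  46 | 10001010110100011 | 1 | 1
  47 | 00010101101000111 | 0 | 1
  48 | 00101011010001111 | 0 | 1
  49 | 01010110100011111 | 0 | 1
  50 | 10101101000111111 | 1 | 0
  51 | 01011010001111110 | 0 | 1
  52 | 10110100011111101 | 1 | 0
  53 | 01101000111111010 | 0 | 0
  54 | 11010001111110100 | 1 | 0
  55 | 10100011111101000 | 1 | 1
  56 | 01000111111010001 | 0 | 0
  57 | 10001111110100010 | 1 | 1
  58 | 00011111101000101 | 0 | 1
  59 | 00111111010001011 | 0 | 0
  60 | 01111110100010110 | 0 | 1
  61 | 11111101000101101 | 1 | 0
  62 | 11111010001011010 | 1 | 1
  63 | 11110100010110101 | 1 | 0
  64 | 11101000101101010 | 1 | 1
  65 | 11010001011010101 | 1 | 0
  66 | 10100010110101010 | 1 | 1
  67 | 01000101101010101 | 0 | 1
  68 | 10001011010101011 | 1 | 1
  69 | 00010110101010111 | 0 | 1
  70 | 00101101010101111 | 0 | 1
  71 | 01011010101011111 | 0 | 1
  72 | 10110101010111111 | 1 | 0
  73 | 01101010101111110 | 0 | 1
  74 | 11010101011111101 | 1 | 0
  75 | 10101010111111010 | 1 | 1
  76 | 01010101111110101 | 0 | 1
  77 | 10101011111101011 | 1 | 1
  78 | 01010111111010111 | 0 | 1
  79 | 10101111110101111 | 1 | 0
  80 | 01011111101011110 | 0 | 1
  81 | 10111111010111101 | 1 | 0
  82 | 01111110101111010 | 0 | 0
  83 | 11111101011110100 | 1 | 0
  84 | 11111010111101000 | 1 | 1
  85 | 11110101111010001 | 1 | 1
  86 | 11101011110100011 | 1 | 1
  87 | 11010111101000111 | 1 | 0
  88 | 10101111010001110 | 1 | 0
  89 | 01011110100011100 | 0 | 1
  90 | 10111101000111001 | 1 | 1
  91 | 01111010001110011 | 0 | 0
  92 | 11110100011100110 | 1 | 0
  93 | 11101000111001100 | 1 | 0
  94 | 11010001110011000 | 1 | 1
  95 | 10100011100110001 | 1 | 1
  96 | 01000111001100011 | 0 | 0
  97 | 10001110011000110 | 1 | 0
  98 | 00011100110001100 | 0 | 1
  99 | 00111001100011001 | 0 | 0
 100 | 01110011000110010 | 0 | 0
 101 | 11100110001100100 | 1 | 0
 102 | 11001100011001000 | 1 | 1
 103 | 10011000110010001 | 1 | 1
 104 | 00110001100100011 | 0 | 0
 105 | 01100011001000110 | 0 | 1
 106 | 11000110010001101 | 1 | 0
 107 | 10001100100011010 | 1 | 1
 108 | 00011001000110101 | 0 | 1

1100110010111101010011111010101111011100010111100010101101000111111010001011010101011111101011110100011100110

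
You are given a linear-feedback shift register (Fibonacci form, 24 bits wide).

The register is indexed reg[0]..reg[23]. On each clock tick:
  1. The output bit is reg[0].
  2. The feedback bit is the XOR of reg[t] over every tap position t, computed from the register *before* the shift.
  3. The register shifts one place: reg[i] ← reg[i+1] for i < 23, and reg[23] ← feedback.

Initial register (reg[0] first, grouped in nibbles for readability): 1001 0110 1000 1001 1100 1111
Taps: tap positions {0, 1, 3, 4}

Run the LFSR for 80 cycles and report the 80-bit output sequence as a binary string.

10010110100010011100111101100111010010001101110011100111000100100100110001100000

tick  register→output (feedback)
  0  100101101000100111001111→1 (0)
  1  001011010001001110011110→0 (1)
  2  010110100010011100111101→0 (1)
  3  101101000100111001111011→1 (0)
  4  011010001001110011110110→0 (0)
  5  110100010011100111101100→1 (1)
  6  101000100111001111011001→1 (1)
  7  010001001110011110110011→0 (1)
  8  100010011100111101100111→1 (0)
  9  000100111001111011001110→0 (1)
 10  001001110011110110011101→0 (0)
 11  010011100111101100111010→0 (0)
 12  100111001111011001110100→1 (1)
 13  001110011110110011101001→0 (0)
 14  011100111101100111010010→0 (0)
 15  111001111011001110100100→1 (0)
 16  110011110110011101001000→1 (1)
 17  100111101100111010010001→1 (1)
 18  001111011001110100100011→0 (0)
 19  011110110011101001000110→0 (1)
 20  111101100111010010001101→1 (1)
 21  111011001110100100011011→1 (1)
 22  110110011101001000110111→1 (0)
 23  101100111010010001101110→1 (0)
 24  011001110100100011011100→0 (1)
 25  110011101001000110111001→1 (1)
 26  100111010010001101110011→1 (1)
 27  001110100100011011100111→0 (0)
 28  011101001000110111001110→0 (0)
 29  111010010001101110011100→1 (1)
 30  110100100011011100111001→1 (1)
 31  101001000110111001110011→1 (1)
 32  010010001101110011100111→0 (0)
 33  100100011011100111001110→1 (0)
 34  001000110111001110011100→0 (0)
 35  010001101110011100111000→0 (1)
 36  100011011100111001110001→1 (0)
 37  000110111001110011100010→0 (0)
 38  001101110011100111000100→0 (1)
 39  011011100111001110001001→0 (0)
 40  110111001110011100010010→1 (0)
 41  101110011100111000100100→1 (1)
 42  011100111001110001001001→0 (0)
 43  111001110011100010010010→1 (0)
 44  110011100111000100100100→1 (1)
 45  100111001110001001001001→1 (1)
 46  001110011100010010010011→0 (0)
 47  011100111000100100100110→0 (0)
 48  111001110001001001001100→1 (0)
 49  110011100010010010011000→1 (1)
 50  100111000100100100110001→1 (1)
 51  001110001001001001100011→0 (0)
 52  011100010010010011000110→0 (0)
 53  111000100100100110001100→1 (0)
 54  110001001001001100011000→1 (0)
 55  100010010010011000110000→1 (0)
 56  000100100100110001100000→0 (1)
 57  001001001001100011000001→0 (0)
 58  010010010011000110000010→0 (0)
 59  100100100110001100000100→1 (0)
 60  001001001100011000001000→0 (0)
 61  010010011000110000010000→0 (0)
 62  100100110001100000100000→1 (0)
 63  001001100011000001000000→0 (0)
 64  010011000110000010000000→0 (0)
 65  100110001100000100000000→1 (1)
 66  001100011000001000000001→0 (1)
 67  011000110000010000000011→0 (1)
 68  110001100000100000000111→1 (0)
 69  100011000001000000001110→1 (0)
 70  000110000010000000011100→0 (0)
 71  001100000100000000111000→0 (1)
 72  011000001000000001110001→0 (1)
 73  110000010000000011100011→1 (0)
 74  100000100000000111000110→1 (1)
 75  000001000000001110001101→0 (0)
 76  000010000000011100011010→0 (1)
 77  000100000000111000110101→0 (1)
 78  001000000001110001101011→0 (0)
 79  010000000011100011010110→0 (1)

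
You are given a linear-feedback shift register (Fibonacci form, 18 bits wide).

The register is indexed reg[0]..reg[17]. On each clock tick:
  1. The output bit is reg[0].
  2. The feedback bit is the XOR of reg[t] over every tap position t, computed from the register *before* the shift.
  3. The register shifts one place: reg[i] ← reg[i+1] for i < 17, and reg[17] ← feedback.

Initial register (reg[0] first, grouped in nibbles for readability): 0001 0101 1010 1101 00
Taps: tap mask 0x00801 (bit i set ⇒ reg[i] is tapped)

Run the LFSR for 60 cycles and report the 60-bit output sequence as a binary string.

tick  register→output (feedback)
  0  000101011010110100→0 (0)
  1  001010110101101000→0 (1)
  2  010101101011010001→0 (1)
  3  101011010110100011→1 (1)
  4  010110101101000111→0 (1)
  5  101101011010001111→1 (1)
  6  011010110100011111→0 (0)
  7  110101101000111110→1 (1)
  8  101011010001111101→1 (0)
  9  010110100011111010→0 (1)
 10  101101000111110101→1 (0)
 11  011010001111101010→0 (1)
 12  110100011111010101→1 (0)
 13  101000111110101010→1 (1)
 14  010001111101010101→0 (1)
 15  100011111010101011→1 (1)
 16  000111110101010111→0 (1)
 17  001111101010101111→0 (0)
 18  011111010101011110→0 (1)
 19  111110101010111101→1 (1)
 20  111101010101111011→1 (0)
 21  111010101011110110→1 (0)
 22  110101010111101100→1 (0)
 23  101010101111011000→1 (0)
 24  010101011110110000→0 (0)
 25  101010111101100000→1 (0)
 26  010101111011000000→0 (1)
 27  101011110110000001→1 (1)
 28  010111101100000011→0 (0)
 29  101111011000000110→1 (1)
 30  011110110000001101→0 (0)
 31  111101100000011010→1 (1)
 32  111011000000110101→1 (1)
 33  110110000001101011→1 (0)
 34  101100000011010110→1 (0)
 35  011000000110101100→0 (0)
 36  110000001101011000→1 (0)
 37  100000011010110000→1 (1)
 38  000000110101100001→0 (1)
 39  000001101011000011→0 (1)
 40  000011010110000111→0 (0)
 41  000110101100001110→0 (0)
 42  001101011000011100→0 (0)
 43  011010110000111000→0 (0)
 44  110101100001110000→1 (0)
 45  101011000011100000→1 (0)
 46  010110000111000000→0 (1)
 47  101100001110000001→1 (1)
 48  011000011100000011→0 (0)
 49  110000111000000110→1 (1)
 50  100001110000001101→1 (1)
 51  000011100000011011→0 (0)
 52  000111000000110110→0 (0)
 53  001110000001101100→0 (1)
 54  011100000011011001→0 (1)
 55  111000000110110011→1 (1)
 56  110000001101100111→1 (0)
 57  100000011011001110→1 (0)
 58  000000110110011100→0 (0)
 59  000001101100111000→0 (0)

000101011010110100011111010101011110110000001101011000011100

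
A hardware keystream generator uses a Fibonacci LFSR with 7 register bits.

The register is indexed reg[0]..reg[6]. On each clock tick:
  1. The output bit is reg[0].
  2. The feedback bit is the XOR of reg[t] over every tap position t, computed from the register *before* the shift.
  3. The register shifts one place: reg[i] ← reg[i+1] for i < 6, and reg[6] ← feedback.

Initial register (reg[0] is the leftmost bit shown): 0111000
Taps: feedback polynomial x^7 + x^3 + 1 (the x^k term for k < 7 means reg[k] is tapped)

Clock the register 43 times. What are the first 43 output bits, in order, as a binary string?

step | reg (before) | out | fb
   0 | 0111000 | 0 | 1
   1 | 1110001 | 1 | 1
   2 | 1100011 | 1 | 1
   3 | 1000111 | 1 | 1
   4 | 0001111 | 0 | 1
   5 | 0011111 | 0 | 1
   6 | 0111111 | 0 | 1
   7 | 1111111 | 1 | 0
   8 | 1111110 | 1 | 0
   9 | 1111100 | 1 | 0
  10 | 1111000 | 1 | 0
  11 | 1110000 | 1 | 1
  12 | 1100001 | 1 | 1
  13 | 1000011 | 1 | 1
  14 | 0000111 | 0 | 0
  15 | 0001110 | 0 | 1
  16 | 0011101 | 0 | 1
  17 | 0111011 | 0 | 1
  18 | 1110111 | 1 | 1
  19 | 1101111 | 1 | 0
  20 | 1011110 | 1 | 0
  21 | 0111100 | 0 | 1
  22 | 1111001 | 1 | 0
  23 | 1110010 | 1 | 1
  24 | 1100101 | 1 | 1
  25 | 1001011 | 1 | 0
  26 | 0010110 | 0 | 0
  27 | 0101100 | 0 | 1
  28 | 1011001 | 1 | 0
  29 | 0110010 | 0 | 0
  30 | 1100100 | 1 | 1
  31 | 1001001 | 1 | 0
  32 | 0010010 | 0 | 0
  33 | 0100100 | 0 | 0
  34 | 1001000 | 1 | 0
  35 | 0010000 | 0 | 0
  36 | 0100000 | 0 | 0
  37 | 1000000 | 1 | 1
  38 | 0000001 | 0 | 0
  39 | 0000010 | 0 | 0
  40 | 0000100 | 0 | 0
  41 | 0001000 | 0 | 1
  42 | 0010001 | 0 | 0

0111000111111100001110111100101100100100000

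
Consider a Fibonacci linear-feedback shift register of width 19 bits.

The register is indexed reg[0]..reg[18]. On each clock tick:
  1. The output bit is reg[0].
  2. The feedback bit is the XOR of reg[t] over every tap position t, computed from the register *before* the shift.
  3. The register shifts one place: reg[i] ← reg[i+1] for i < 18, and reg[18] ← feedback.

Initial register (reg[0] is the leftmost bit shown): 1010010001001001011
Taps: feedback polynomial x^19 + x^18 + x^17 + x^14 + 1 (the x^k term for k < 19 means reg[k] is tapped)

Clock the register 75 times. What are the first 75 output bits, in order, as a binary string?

101001000100100101111111001011011101101011110101101010000001001101010010000

tick  register→output (feedback)
  0  1010010001001001011→1 (1)
  1  0100100010010010111→0 (1)
  2  1001000100100101111→1 (1)
  3  0010001001001011111→0 (1)
  4  0100010010010111111→0 (1)
  5  1000100100101111111→1 (0)
  6  0001001001011111110→0 (0)
  7  0010010010111111100→0 (1)
  8  0100100101111111001→0 (0)
  9  1001001011111110010→1 (1)
 10  0010010111111100101→0 (1)
 11  0100101111111001011→0 (0)
 12  1001011111110010110→1 (1)
 13  0010111111100101101→0 (1)
 14  0101111111001011011→0 (1)
 15  1011111110010110111→1 (0)
 16  0111111100101101110→0 (1)
 17  1111111001011011101→1 (1)
 18  1111110010110111011→1 (0)
 19  1111100101101110110→1 (1)
 20  1111001011011101101→1 (0)
 21  1110010110111011010→1 (1)
 22  1100101101110110101→1 (1)
 23  1001011011101101011→1 (1)
 24  0010110111011010111→0 (1)
 25  0101101110110101111→0 (0)
 26  1011011101101011110→1 (1)
 27  0110111011010111101→0 (0)
 28  1101110110101111010→1 (1)
 29  1011101101011110101→1 (1)
 30  0111011010111101011→0 (0)
 31  1110110101111010110→1 (1)
 32  1101101011110101101→1 (0)
 33  1011010111101011010→1 (1)
 34  0110101111010110101→0 (0)
 35  1101011110101101010→1 (0)
 36  1010111101011010100→1 (0)
 37  0101111010110101000→0 (0)
 38  1011110101101010000→1 (0)
 39  0111101011010100000→0 (0)
 40  1111010110101000000→1 (1)
 41  1110101101010000001→1 (0)
 42  1101011010100000010→1 (0)
 43  1010110101000000100→1 (1)
 44  0101101010000001001→0 (1)
 45  1011010100000010011→1 (0)
 46  0110101000000100110→0 (1)
 47  1101010000001001101→1 (0)
 48  1010100000010011010→1 (1)
 49  0101000000100110101→0 (0)
 50  1010000001001101010→1 (0)
 51  0100000010011010100→0 (1)
 52  1000000100110101001→1 (0)
 53  0000001001101010010→0 (0)
 54  0000010011010100100→0 (0)
 55  0000100110101001000→0 (0)
 56  0001001101010010000→0 (1)
 57  0010011010100100001→0 (1)
 58  0100110101001000011→0 (0)
 59  1001101010010000110→1 (0)
 60  0011010100100001100→0 (0)
 61  0110101001000011000→0 (1)
 62  1101010010000110001→1 (1)
 63  1010100100001100011→1 (1)
 64  0101001000011000111→0 (0)
 65  1010010000110001110→1 (0)
 66  0100100001100011100→0 (1)
 67  1001000011000111001→1 (1)
 68  0010000110001110011→0 (1)
 69  0100001100011100111→0 (0)
 70  1000011000111001110→1 (0)
 71  0000110001110011100→0 (1)
 72  0001100011100111001→0 (0)
 73  0011000111001110010→0 (0)
 74  0110001110011100100→0 (0)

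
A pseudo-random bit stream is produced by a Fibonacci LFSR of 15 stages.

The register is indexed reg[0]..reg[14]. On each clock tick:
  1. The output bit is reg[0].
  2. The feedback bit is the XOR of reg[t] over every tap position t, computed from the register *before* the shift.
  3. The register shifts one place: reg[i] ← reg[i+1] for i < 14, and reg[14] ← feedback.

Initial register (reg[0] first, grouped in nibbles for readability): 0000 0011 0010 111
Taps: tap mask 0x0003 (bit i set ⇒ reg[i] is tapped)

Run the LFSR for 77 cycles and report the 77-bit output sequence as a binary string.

00000011001011100000101011100100001111100101100010000101110100110001110011101

tick  register→output (feedback)
  0  000000110010111→0 (0)
  1  000001100101110→0 (0)
  2  000011001011100→0 (0)
  3  000110010111000→0 (0)
  4  001100101110000→0 (0)
  5  011001011100000→0 (1)
  6  110010111000001→1 (0)
  7  100101110000010→1 (1)
  8  001011100000101→0 (0)
  9  010111000001010→0 (1)
 10  101110000010101→1 (1)
 11  011100000101011→0 (1)
 12  111000001010111→1 (0)
 13  110000010101110→1 (0)
 14  100000101011100→1 (1)
 15  000001010111001→0 (0)
 16  000010101110010→0 (0)
 17  000101011100100→0 (0)
 18  001010111001000→0 (0)
 19  010101110010000→0 (1)
 20  101011100100001→1 (1)
 21  010111001000011→0 (1)
 22  101110010000111→1 (1)
 23  011100100001111→0 (1)
 24  111001000011111→1 (0)
 25  110010000111110→1 (0)
 26  100100001111100→1 (1)
 27  001000011111001→0 (0)
 28  010000111110010→0 (1)
 29  100001111100101→1 (1)
 30  000011111001011→0 (0)
 31  000111110010110→0 (0)
 32  001111100101100→0 (0)
 33  011111001011000→0 (1)
 34  111110010110001→1 (0)
 35  111100101100010→1 (0)
 36  111001011000100→1 (0)
 37  110010110001000→1 (0)
 38  100101100010000→1 (1)
 39  001011000100001→0 (0)
 40  010110001000010→0 (1)
 41  101100010000101→1 (1)
 42  011000100001011→0 (1)
 43  110001000010111→1 (0)
 44  100010000101110→1 (1)
 45  000100001011101→0 (0)
 46  001000010111010→0 (0)
 47  010000101110100→0 (1)
 48  100001011101001→1 (1)
 49  000010111010011→0 (0)
 50  000101110100110→0 (0)
 51  001011101001100→0 (0)
 52  010111010011000→0 (1)
 53  101110100110001→1 (1)
 54  011101001100011→0 (1)
 55  111010011000111→1 (0)
 56  110100110001110→1 (0)
 57  101001100011100→1 (1)
 58  010011000111001→0 (1)
 59  100110001110011→1 (1)
 60  001100011100111→0 (0)
 61  011000111001110→0 (1)
 62  110001110011101→1 (0)
 63  100011100111010→1 (1)
 64  000111001110101→0 (0)
 65  001110011101010→0 (0)
 66  011100111010100→0 (1)
 67  111001110101001→1 (0)
 68  110011101010010→1 (0)
 69  100111010100100→1 (1)
 70  001110101001001→0 (0)
 71  011101010010010→0 (1)
 72  111010100100101→1 (0)
 73  110101001001010→1 (0)
 74  101010010010100→1 (1)
 75  010100100101001→0 (1)
 76  101001001010011→1 (1)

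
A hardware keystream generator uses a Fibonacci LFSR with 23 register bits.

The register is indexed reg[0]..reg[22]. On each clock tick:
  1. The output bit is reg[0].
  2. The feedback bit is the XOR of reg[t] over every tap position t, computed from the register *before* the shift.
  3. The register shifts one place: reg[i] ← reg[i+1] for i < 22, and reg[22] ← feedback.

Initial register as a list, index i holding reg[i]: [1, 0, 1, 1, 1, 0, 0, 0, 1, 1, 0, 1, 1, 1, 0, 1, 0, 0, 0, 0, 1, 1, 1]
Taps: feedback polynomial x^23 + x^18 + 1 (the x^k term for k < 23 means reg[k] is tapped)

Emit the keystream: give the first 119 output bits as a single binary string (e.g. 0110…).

k : reg_k → out_k, fb_k
0: 10111000110111010000111 → 1, fb=1
1: 01110001101110100001111 → 0, fb=0
2: 11100011011101000011110 → 1, fb=0
3: 11000110111010000111100 → 1, fb=0
4: 10001101110100001111000 → 1, fb=0
5: 00011011101000011110000 → 0, fb=1
6: 00110111010000111100001 → 0, fb=0
7: 01101110100001111000010 → 0, fb=0
8: 11011101000011110000100 → 1, fb=1
9: 10111010000111100001001 → 1, fb=1
10: 01110100001111000010011 → 0, fb=1
11: 11101000011110000100111 → 1, fb=1
12: 11010000111100001001111 → 1, fb=1
13: 10100001111000010011111 → 1, fb=0
14: 01000011110000100111110 → 0, fb=1
15: 10000111100001001111101 → 1, fb=0
16: 00001111000010011111010 → 0, fb=1
17: 00011110000100111110101 → 0, fb=1
18: 00111100001001111101011 → 0, fb=0
19: 01111000010011111010110 → 0, fb=1
20: 11110000100111110101101 → 1, fb=1
21: 11100001001111101011011 → 1, fb=0
22: 11000010011111010110110 → 1, fb=0
23: 10000100111110101101100 → 1, fb=1
24: 00001001111101011011001 → 0, fb=1
25: 00010011111010110110011 → 0, fb=1
26: 00100111110101101100111 → 0, fb=0
27: 01001111101011011001110 → 0, fb=0
28: 10011111010110110011100 → 1, fb=0
29: 00111110101101100111000 → 0, fb=1
30: 01111101011011001110001 → 0, fb=1
31: 11111010110110011100011 → 1, fb=1
32: 11110101101100111000111 → 1, fb=1
33: 11101011011001110001111 → 1, fb=1
34: 11010110110011100011111 → 1, fb=0
35: 10101101100111000111110 → 1, fb=0
36: 01011011001110001111100 → 0, fb=1
37: 10110110011100011111001 → 1, fb=0
38: 01101100111000111110010 → 0, fb=1
39: 11011001110001111100101 → 1, fb=1
40: 10110011100011111001011 → 1, fb=1
41: 01100111000111110010111 → 0, fb=1
42: 11001110001111100101111 → 1, fb=1
43: 10011100011111001011111 → 1, fb=0
44: 00111000111110010111110 → 0, fb=1
45: 01110001111100101111101 → 0, fb=1
46: 11100011111001011111011 → 1, fb=0
47: 11000111110010111110110 → 1, fb=0
48: 10001111100101111101100 → 1, fb=1
49: 00011111001011111011001 → 0, fb=1
50: 00111110010111110110011 → 0, fb=1
51: 01111100101111101100111 → 0, fb=0
52: 11111001011111011001110 → 1, fb=1
53: 11110010111110110011101 → 1, fb=0
54: 11100101111101100111010 → 1, fb=0
55: 11001011111011001110100 → 1, fb=0
56: 10010111110110011101000 → 1, fb=1
57: 00101111101100111010001 → 0, fb=1
58: 01011111011001110100011 → 0, fb=0
59: 10111110110011101000110 → 1, fb=1
60: 01111101100111010001101 → 0, fb=0
61: 11111011001110100011010 → 1, fb=0
62: 11110110011101000110100 → 1, fb=0
63: 11101100111010001101000 → 1, fb=1
64: 11011001110100011010001 → 1, fb=0
65: 10110011101000110100010 → 1, fb=1
66: 01100111010001101000101 → 0, fb=0
67: 11001110100011010001010 → 1, fb=1
68: 10011101000110100010101 → 1, fb=0
69: 00111010001101000101010 → 0, fb=0
70: 01110100011010001010100 → 0, fb=1
71: 11101000110100010101001 → 1, fb=1
72: 11010001101000101010011 → 1, fb=0
73: 10100011010001010100110 → 1, fb=1
74: 01000110100010101001101 → 0, fb=0
75: 10001101000101010011010 → 1, fb=0
76: 00011010001010100110100 → 0, fb=1
77: 00110100010101001101001 → 0, fb=0
78: 01101000101010011010010 → 0, fb=1
79: 11010001010100110100101 → 1, fb=1
80: 10100010101001101001011 → 1, fb=1
81: 01000101010011010010111 → 0, fb=1
82: 10001010100110100101111 → 1, fb=1
83: 00010101001101001011111 → 0, fb=1
84: 00101010011010010111111 → 0, fb=1
85: 01010100110100101111111 → 0, fb=1
86: 10101001101001011111111 → 1, fb=0
87: 01010011010010111111110 → 0, fb=1
88: 10100110100101111111101 → 1, fb=0
89: 01001101001011111111010 → 0, fb=1
90: 10011010010111111110101 → 1, fb=0
91: 00110100101111111101010 → 0, fb=0
92: 01101001011111111010100 → 0, fb=1
93: 11010010111111110101001 → 1, fb=1
94: 10100101111111101010011 → 1, fb=0
95: 01001011111111010100110 → 0, fb=0
96: 10010111111110101001100 → 1, fb=1
97: 00101111111101010011001 → 0, fb=1
98: 01011111111010100110011 → 0, fb=1
99: 10111111110101001100111 → 1, fb=1
100: 01111111101010011001111 → 0, fb=0
101: 11111111010100110011110 → 1, fb=0
102: 11111110101001100111100 → 1, fb=0
103: 11111101010011001111000 → 1, fb=0
104: 11111010100110011110000 → 1, fb=0
105: 11110101001100111100000 → 1, fb=1
106: 11101010011001111000001 → 1, fb=1
107: 11010100110011110000011 → 1, fb=1
108: 10101001100111100000111 → 1, fb=1
109: 01010011001111000001111 → 0, fb=0
110: 10100110011110000011110 → 1, fb=0
111: 01001100111100000111100 → 0, fb=1
112: 10011001111000001111001 → 1, fb=0
113: 00110011110000011110010 → 0, fb=1
114: 01100111100000111100101 → 0, fb=0
115: 11001111000001111001010 → 1, fb=1
116: 10011110000011110010101 → 1, fb=0
117: 00111100000111100101010 → 0, fb=0
118: 01111000001111001010100 → 0, fb=1

10111000110111010000111100001001111101011011001110001111100101111101100111010001101000101010011010010111111110101001100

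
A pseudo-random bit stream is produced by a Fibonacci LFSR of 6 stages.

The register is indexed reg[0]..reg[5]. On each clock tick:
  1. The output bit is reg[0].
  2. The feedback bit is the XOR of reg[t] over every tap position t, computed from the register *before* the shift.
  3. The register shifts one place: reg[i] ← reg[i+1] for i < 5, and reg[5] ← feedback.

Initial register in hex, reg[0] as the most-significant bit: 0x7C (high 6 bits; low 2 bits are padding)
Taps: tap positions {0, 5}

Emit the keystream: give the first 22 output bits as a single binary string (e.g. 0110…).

step | reg (before) | out | fb
   0 | 011111 | 0 | 1
   1 | 111111 | 1 | 0
   2 | 111110 | 1 | 1
   3 | 111101 | 1 | 0
   4 | 111010 | 1 | 1
   5 | 110101 | 1 | 0
   6 | 101010 | 1 | 1
   7 | 010101 | 0 | 1
   8 | 101011 | 1 | 0
   9 | 010110 | 0 | 0
  10 | 101100 | 1 | 1
  11 | 011001 | 0 | 1
  12 | 110011 | 1 | 0
  13 | 100110 | 1 | 1
  14 | 001101 | 0 | 1
  15 | 011011 | 0 | 1
  16 | 110111 | 1 | 0
  17 | 101110 | 1 | 1
  18 | 011101 | 0 | 1
  19 | 111011 | 1 | 0
  20 | 110110 | 1 | 1
  21 | 101101 | 1 | 0

0111111010101100110111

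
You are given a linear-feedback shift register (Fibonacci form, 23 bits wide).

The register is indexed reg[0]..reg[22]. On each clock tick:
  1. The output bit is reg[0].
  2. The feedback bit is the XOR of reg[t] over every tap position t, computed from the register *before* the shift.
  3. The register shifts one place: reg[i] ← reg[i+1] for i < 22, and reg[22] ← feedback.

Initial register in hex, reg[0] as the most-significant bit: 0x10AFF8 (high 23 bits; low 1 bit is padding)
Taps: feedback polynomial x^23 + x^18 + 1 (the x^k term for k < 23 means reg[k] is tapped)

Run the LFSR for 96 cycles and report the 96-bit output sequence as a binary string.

000100001010111111111001111011100010111010000111111000110100011100110110011101010010011101010110

k : reg_k → out_k, fb_k
0: 00010000101011111111100 → 0, fb=1
1: 00100001010111111111001 → 0, fb=1
2: 01000010101111111110011 → 0, fb=1
3: 10000101011111111100111 → 1, fb=1
4: 00001010111111111001111 → 0, fb=0
5: 00010101111111110011110 → 0, fb=1
6: 00101011111111100111101 → 0, fb=1
7: 01010111111111001111011 → 0, fb=1
8: 10101111111110011110111 → 1, fb=0
9: 01011111111100111101110 → 0, fb=0
10: 10111111111001111011100 → 1, fb=0
11: 01111111110011110111000 → 0, fb=1
12: 11111111100111101110001 → 1, fb=0
13: 11111111001111011100010 → 1, fb=1
14: 11111110011110111000101 → 1, fb=1
15: 11111100111101110001011 → 1, fb=1
16: 11111001111011100010111 → 1, fb=0
17: 11110011110111000101110 → 1, fb=1
18: 11100111101110001011101 → 1, fb=0
19: 11001111011100010111010 → 1, fb=0
20: 10011110111000101110100 → 1, fb=0
21: 00111101110001011101000 → 0, fb=0
22: 01111011100010111010000 → 0, fb=1
23: 11110111000101110100001 → 1, fb=1
24: 11101110001011101000011 → 1, fb=1
25: 11011100010111010000111 → 1, fb=1
26: 10111000101110100001111 → 1, fb=1
27: 01110001011101000011111 → 0, fb=1
28: 11100010111010000111111 → 1, fb=0
29: 11000101110100001111110 → 1, fb=0
30: 10001011101000011111100 → 1, fb=0
31: 00010111010000111111000 → 0, fb=1
32: 00101110100001111110001 → 0, fb=1
33: 01011101000011111100011 → 0, fb=0
34: 10111010000111111000110 → 1, fb=1
35: 01110100001111110001101 → 0, fb=0
36: 11101000011111100011010 → 1, fb=0
37: 11010000111111000110100 → 1, fb=0
38: 10100001111110001101000 → 1, fb=1
39: 01000011111100011010001 → 0, fb=1
40: 10000111111000110100011 → 1, fb=1
41: 00001111110001101000111 → 0, fb=0
42: 00011111100011010001110 → 0, fb=0
43: 00111111000110100011100 → 0, fb=1
44: 01111110001101000111001 → 0, fb=1
45: 11111100011010001110011 → 1, fb=0
46: 11111000110100011100110 → 1, fb=1
47: 11110001101000111001101 → 1, fb=1
48: 11100011010001110011011 → 1, fb=0
49: 11000110100011100110110 → 1, fb=0
50: 10001101000111001101100 → 1, fb=1
51: 00011010001110011011001 → 0, fb=1
52: 00110100011100110110011 → 0, fb=1
53: 01101000111001101100111 → 0, fb=0
54: 11010001110011011001110 → 1, fb=1
55: 10100011100110110011101 → 1, fb=0
56: 01000111001101100111010 → 0, fb=1
57: 10001110011011001110101 → 1, fb=0
58: 00011100110110011101010 → 0, fb=0
59: 00111001101100111010100 → 0, fb=1
60: 01110011011001110101001 → 0, fb=0
61: 11100110110011101010010 → 1, fb=0
62: 11001101100111010100100 → 1, fb=1
63: 10011011001110101001001 → 1, fb=1
64: 00110110011101010010011 → 0, fb=1
65: 01101100111010100100111 → 0, fb=0
66: 11011001110101001001110 → 1, fb=1
67: 10110011101010010011101 → 1, fb=0
68: 01100111010100100111010 → 0, fb=1
69: 11001110101001001110101 → 1, fb=0
70: 10011101010010011101010 → 1, fb=1
71: 00111010100100111010101 → 0, fb=1
72: 01110101001001110101011 → 0, fb=0
73: 11101010010011101010110 → 1, fb=0
74: 11010100100111010101100 → 1, fb=1
75: 10101001001110101011001 → 1, fb=0
76: 01010010011101010110010 → 0, fb=1
77: 10100100111010101100101 → 1, fb=1
78: 01001001110101011001011 → 0, fb=0
79: 10010011101010110010110 → 1, fb=0
80: 00100111010101100101100 → 0, fb=0
81: 01001110101011001011000 → 0, fb=1
82: 10011101010110010110001 → 1, fb=0
83: 00111010101100101100010 → 0, fb=0
84: 01110101011001011000100 → 0, fb=0
85: 11101010110010110001000 → 1, fb=1
86: 11010101100101100010001 → 1, fb=0
87: 10101011001011000100010 → 1, fb=1
88: 01010110010110001000101 → 0, fb=0
89: 10101100101100010001010 → 1, fb=1
90: 01011001011000100010101 → 0, fb=1
91: 10110010110001000101011 → 1, fb=1
92: 01100101100010001010111 → 0, fb=1
93: 11001011000100010101111 → 1, fb=1
94: 10010110001000101011111 → 1, fb=0
95: 00101100010001010111110 → 0, fb=1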